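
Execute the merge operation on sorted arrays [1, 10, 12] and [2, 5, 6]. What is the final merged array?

Merging process:

Compare 1 vs 2: take 1 from left. Merged: [1]
Compare 10 vs 2: take 2 from right. Merged: [1, 2]
Compare 10 vs 5: take 5 from right. Merged: [1, 2, 5]
Compare 10 vs 6: take 6 from right. Merged: [1, 2, 5, 6]
Append remaining from left: [10, 12]. Merged: [1, 2, 5, 6, 10, 12]

Final merged array: [1, 2, 5, 6, 10, 12]
Total comparisons: 4

The merged array is [1, 2, 5, 6, 10, 12], requiring 4 comparisons. The merge step runs in O(n) time where n is the total number of elements.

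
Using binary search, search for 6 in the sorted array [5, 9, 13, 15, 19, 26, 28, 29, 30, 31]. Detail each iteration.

Binary search for 6 in [5, 9, 13, 15, 19, 26, 28, 29, 30, 31]:

lo=0, hi=9, mid=4, arr[mid]=19 -> 19 > 6, search left half
lo=0, hi=3, mid=1, arr[mid]=9 -> 9 > 6, search left half
lo=0, hi=0, mid=0, arr[mid]=5 -> 5 < 6, search right half
lo=1 > hi=0, target 6 not found

Binary search determines that 6 is not in the array after 3 comparisons. The search space was exhausted without finding the target.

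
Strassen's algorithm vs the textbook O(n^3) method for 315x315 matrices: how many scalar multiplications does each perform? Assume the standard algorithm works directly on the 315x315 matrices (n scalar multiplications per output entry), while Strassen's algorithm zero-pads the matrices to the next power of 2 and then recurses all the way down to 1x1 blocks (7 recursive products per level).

Matrix multiplication for 315x315 matrices:

Strassen's algorithm requires power-of-2 dimensions. Pad 315x315 to 512x512 (next power of 2).

Standard algorithm: 315^3 = 31255875 multiplications
Strassen's algorithm: 7^(log2(512)) = 7^9 = 40353607 multiplications
Difference: 31255875 - 40353607 = -9097732 (Strassen uses MORE here due to padding overhead — for small or just-over-power-of-2 n, padding can outweigh the per-level savings)

Standard: 31255875 multiplications (315^3). Strassen: 40353607 multiplications (7^9, after padding to 512x512). Strassen reduces 8 recursive multiplications to 7 at each level.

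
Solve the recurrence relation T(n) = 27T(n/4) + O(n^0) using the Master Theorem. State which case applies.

Master Theorem for T(n) = 27T(n/4) + O(n^0):

a = 27, b = 4, c = 0
log_b(a) = log_4(27) = 2.3774

Case 1: c = 0 < log_4(27) = 2.3774
T(n) = O(n^(log_4 27))

For T(n) = 27T(n/4) + O(n^0): log_4(27) = 2.3774. This is Case 1 of the Master Theorem (c < log_b(a), work dominated by leaves), giving O(n^(log_4 27)).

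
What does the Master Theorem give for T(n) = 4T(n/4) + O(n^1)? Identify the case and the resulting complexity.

Master Theorem for T(n) = 4T(n/4) + O(n^1):

a = 4, b = 4, c = 1
log_b(a) = log_4(4) = 1.0000

Case 2: c = 1 = log_4(4) = 1.0000
T(n) = O(n^1 log n) = O(n log n)

For T(n) = 4T(n/4) + O(n^1): log_4(4) = 1.0000. This is Case 2 of the Master Theorem (c = log_b(a), equal work at all levels), giving O(n log n).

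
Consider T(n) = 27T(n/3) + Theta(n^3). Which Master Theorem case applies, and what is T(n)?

Master Theorem for T(n) = 27T(n/3) + O(n^3):

a = 27, b = 3, c = 3
log_b(a) = log_3(27) = 3.0000

Case 2: c = 3 = log_3(27) = 3.0000
T(n) = O(n^3 log n) = O(n^3 log n)

For T(n) = 27T(n/3) + O(n^3): log_3(27) = 3.0000. This is Case 2 of the Master Theorem (c = log_b(a), equal work at all levels), giving O(n^3 log n).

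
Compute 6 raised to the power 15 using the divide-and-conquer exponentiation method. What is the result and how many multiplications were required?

Computing 6^15 by squaring (build up from 6^1; each line after the first costs one multiplication):

6^1 = 6
6^2 = (6^1)^2 = 6^2 = 36
6^3 = 6 * 6^2 = 6 * 36 = 216
6^6 = (6^3)^2 = 216^2 = 46656
6^7 = 6 * 6^6 = 6 * 46656 = 279936
6^14 = (6^7)^2 = 279936^2 = 78364164096
6^15 = 6 * 6^14 = 6 * 78364164096 = 470184984576

Result: 470184984576
Multiplications needed: 6 (6 lines after 6^1)

6^15 = 470184984576. Using exponentiation by squaring, this requires 6 multiplications. The key idea: if the exponent is even, square the half-power; if odd, multiply by the base once.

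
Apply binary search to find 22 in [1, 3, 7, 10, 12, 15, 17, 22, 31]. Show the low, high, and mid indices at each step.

Binary search for 22 in [1, 3, 7, 10, 12, 15, 17, 22, 31]:

lo=0, hi=8, mid=4, arr[mid]=12 -> 12 < 22, search right half
lo=5, hi=8, mid=6, arr[mid]=17 -> 17 < 22, search right half
lo=7, hi=8, mid=7, arr[mid]=22 -> Found target at index 7!

Binary search finds 22 at index 7 after 3 comparisons. The search repeatedly halves the search space by comparing with the middle element.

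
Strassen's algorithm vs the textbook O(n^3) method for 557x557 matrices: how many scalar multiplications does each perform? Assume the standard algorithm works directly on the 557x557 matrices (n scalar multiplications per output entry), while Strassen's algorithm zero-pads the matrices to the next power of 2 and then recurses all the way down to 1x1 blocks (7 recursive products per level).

Matrix multiplication for 557x557 matrices:

Strassen's algorithm requires power-of-2 dimensions. Pad 557x557 to 1024x1024 (next power of 2).

Standard algorithm: 557^3 = 172808693 multiplications
Strassen's algorithm: 7^(log2(1024)) = 7^10 = 282475249 multiplications
Difference: 172808693 - 282475249 = -109666556 (Strassen uses MORE here due to padding overhead — for small or just-over-power-of-2 n, padding can outweigh the per-level savings)

Standard: 172808693 multiplications (557^3). Strassen: 282475249 multiplications (7^10, after padding to 1024x1024). Strassen reduces 8 recursive multiplications to 7 at each level.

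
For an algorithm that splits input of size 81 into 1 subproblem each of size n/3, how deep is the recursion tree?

For divide and conquer with division factor 3:

Problem sizes at each level:
Level 0: 81
Level 1: 27
Level 2: 9
Level 3: 3
Level 4: 1

The root is level 0 and the size-1 base case is level 4 (the tree spans levels 0 through 4, i.e. 5 levels counting the root), so the depth is the number of divisions: log_3(81) = 4

The recursion tree depth is log_3(81) = 4. At each level, the problem size is divided by 3, so it takes 4 divisions to reduce to a base case of size 1. The algorithm makes 1 recursive call at each level.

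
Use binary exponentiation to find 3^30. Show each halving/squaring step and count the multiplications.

Computing 3^30 by squaring (build up from 3^1; each line after the first costs one multiplication):

3^1 = 3
3^2 = (3^1)^2 = 3^2 = 9
3^3 = 3 * 3^2 = 3 * 9 = 27
3^6 = (3^3)^2 = 27^2 = 729
3^7 = 3 * 3^6 = 3 * 729 = 2187
3^14 = (3^7)^2 = 2187^2 = 4782969
3^15 = 3 * 3^14 = 3 * 4782969 = 14348907
3^30 = (3^15)^2 = 14348907^2 = 205891132094649

Result: 205891132094649
Multiplications needed: 7 (7 lines after 3^1)

3^30 = 205891132094649. Using exponentiation by squaring, this requires 7 multiplications. The key idea: if the exponent is even, square the half-power; if odd, multiply by the base once.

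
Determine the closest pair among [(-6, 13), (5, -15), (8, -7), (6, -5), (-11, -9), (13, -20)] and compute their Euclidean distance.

Computing all pairwise distances among 6 points:

d((-6, 13), (5, -15)) = 30.0832
d((-6, 13), (8, -7)) = 24.4131
d((-6, 13), (6, -5)) = 21.6333
d((-6, 13), (-11, -9)) = 22.561
d((-6, 13), (13, -20)) = 38.0789
d((5, -15), (8, -7)) = 8.544
d((5, -15), (6, -5)) = 10.0499
d((5, -15), (-11, -9)) = 17.088
d((5, -15), (13, -20)) = 9.434
d((8, -7), (6, -5)) = 2.8284 <-- minimum
d((8, -7), (-11, -9)) = 19.105
d((8, -7), (13, -20)) = 13.9284
d((6, -5), (-11, -9)) = 17.4642
d((6, -5), (13, -20)) = 16.5529
d((-11, -9), (13, -20)) = 26.4008

Closest pair: (8, -7) and (6, -5) with distance 2.8284

The closest pair is (8, -7) and (6, -5) with Euclidean distance 2.8284. For 6 points, brute-force pairwise comparison is shown above. For large n, the divide-and-conquer algorithm (sort by x, recurse on halves, check the dividing strip) achieves O(n log n).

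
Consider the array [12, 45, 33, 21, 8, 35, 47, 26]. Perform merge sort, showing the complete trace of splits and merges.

Merge sort trace:

Split: [12, 45, 33, 21, 8, 35, 47, 26] -> [12, 45, 33, 21] and [8, 35, 47, 26]
  Split: [12, 45, 33, 21] -> [12, 45] and [33, 21]
    Split: [12, 45] -> [12] and [45]
    Merge: [12] + [45] -> [12, 45]
    Split: [33, 21] -> [33] and [21]
    Merge: [33] + [21] -> [21, 33]
  Merge: [12, 45] + [21, 33] -> [12, 21, 33, 45]
  Split: [8, 35, 47, 26] -> [8, 35] and [47, 26]
    Split: [8, 35] -> [8] and [35]
    Merge: [8] + [35] -> [8, 35]
    Split: [47, 26] -> [47] and [26]
    Merge: [47] + [26] -> [26, 47]
  Merge: [8, 35] + [26, 47] -> [8, 26, 35, 47]
Merge: [12, 21, 33, 45] + [8, 26, 35, 47] -> [8, 12, 21, 26, 33, 35, 45, 47]

Final sorted array: [8, 12, 21, 26, 33, 35, 45, 47]

The merge sort proceeds by recursively splitting the array and merging sorted halves.
After all merges, the sorted array is [8, 12, 21, 26, 33, 35, 45, 47].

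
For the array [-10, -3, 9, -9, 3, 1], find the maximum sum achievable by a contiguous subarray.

Using Kadane's algorithm on [-10, -3, 9, -9, 3, 1]:

Scanning through the array:
Position 1 (value -3): max_ending_here = -3, max_so_far = -3
Position 2 (value 9): max_ending_here = 9, max_so_far = 9
Position 3 (value -9): max_ending_here = 0, max_so_far = 9
Position 4 (value 3): max_ending_here = 3, max_so_far = 9
Position 5 (value 1): max_ending_here = 4, max_so_far = 9

Maximum subarray: [9]
Maximum sum: 9

The maximum subarray is [9] with sum 9. This subarray runs from index 2 to index 2.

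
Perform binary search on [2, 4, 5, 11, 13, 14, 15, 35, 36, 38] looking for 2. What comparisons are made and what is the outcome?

Binary search for 2 in [2, 4, 5, 11, 13, 14, 15, 35, 36, 38]:

lo=0, hi=9, mid=4, arr[mid]=13 -> 13 > 2, search left half
lo=0, hi=3, mid=1, arr[mid]=4 -> 4 > 2, search left half
lo=0, hi=0, mid=0, arr[mid]=2 -> Found target at index 0!

Binary search finds 2 at index 0 after 3 comparisons. The search repeatedly halves the search space by comparing with the middle element.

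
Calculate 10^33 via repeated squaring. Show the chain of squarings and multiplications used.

Computing 10^33 by squaring (build up from 10^1; each line after the first costs one multiplication):

10^1 = 10
10^2 = (10^1)^2 = 10^2 = 100
10^4 = (10^2)^2 = 100^2 = 10000
10^8 = (10^4)^2 = 10000^2 = 100000000
10^16 = (10^8)^2 = 100000000^2 = 10000000000000000
10^32 = (10^16)^2 = 10000000000000000^2 = 100000000000000000000000000000000
10^33 = 10 * 10^32 = 10 * 100000000000000000000000000000000 = 1000000000000000000000000000000000

Result: 1000000000000000000000000000000000
Multiplications needed: 6 (6 lines after 10^1)

10^33 = 1000000000000000000000000000000000. Using exponentiation by squaring, this requires 6 multiplications. The key idea: if the exponent is even, square the half-power; if odd, multiply by the base once.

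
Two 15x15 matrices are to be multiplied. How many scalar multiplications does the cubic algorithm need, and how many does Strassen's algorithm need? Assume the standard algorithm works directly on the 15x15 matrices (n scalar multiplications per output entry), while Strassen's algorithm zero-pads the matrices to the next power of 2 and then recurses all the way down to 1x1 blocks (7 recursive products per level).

Matrix multiplication for 15x15 matrices:

Strassen's algorithm requires power-of-2 dimensions. Pad 15x15 to 16x16 (next power of 2).

Standard algorithm: 15^3 = 3375 multiplications
Strassen's algorithm: 7^(log2(16)) = 7^4 = 2401 multiplications
Savings: 3375 - 2401 = 974 multiplications

Standard: 3375 multiplications (15^3). Strassen: 2401 multiplications (7^4, after padding to 16x16). Strassen reduces 8 recursive multiplications to 7 at each level.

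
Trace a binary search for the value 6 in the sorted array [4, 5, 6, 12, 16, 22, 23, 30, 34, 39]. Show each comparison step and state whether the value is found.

Binary search for 6 in [4, 5, 6, 12, 16, 22, 23, 30, 34, 39]:

lo=0, hi=9, mid=4, arr[mid]=16 -> 16 > 6, search left half
lo=0, hi=3, mid=1, arr[mid]=5 -> 5 < 6, search right half
lo=2, hi=3, mid=2, arr[mid]=6 -> Found target at index 2!

Binary search finds 6 at index 2 after 3 comparisons. The search repeatedly halves the search space by comparing with the middle element.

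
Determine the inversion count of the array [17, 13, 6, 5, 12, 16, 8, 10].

Finding inversions in [17, 13, 6, 5, 12, 16, 8, 10]:

(0, 1): arr[0]=17 > arr[1]=13
(0, 2): arr[0]=17 > arr[2]=6
(0, 3): arr[0]=17 > arr[3]=5
(0, 4): arr[0]=17 > arr[4]=12
(0, 5): arr[0]=17 > arr[5]=16
(0, 6): arr[0]=17 > arr[6]=8
(0, 7): arr[0]=17 > arr[7]=10
(1, 2): arr[1]=13 > arr[2]=6
(1, 3): arr[1]=13 > arr[3]=5
(1, 4): arr[1]=13 > arr[4]=12
(1, 6): arr[1]=13 > arr[6]=8
(1, 7): arr[1]=13 > arr[7]=10
(2, 3): arr[2]=6 > arr[3]=5
(4, 6): arr[4]=12 > arr[6]=8
(4, 7): arr[4]=12 > arr[7]=10
(5, 6): arr[5]=16 > arr[6]=8
(5, 7): arr[5]=16 > arr[7]=10

Total inversions: 17

The array has 17 inversion(s): (0,1), (0,2), (0,3), (0,4), (0,5), (0,6), (0,7), (1,2), (1,3), (1,4), (1,6), (1,7), (2,3), (4,6), (4,7), (5,6), (5,7). Each pair (i,j) satisfies i < j and arr[i] > arr[j].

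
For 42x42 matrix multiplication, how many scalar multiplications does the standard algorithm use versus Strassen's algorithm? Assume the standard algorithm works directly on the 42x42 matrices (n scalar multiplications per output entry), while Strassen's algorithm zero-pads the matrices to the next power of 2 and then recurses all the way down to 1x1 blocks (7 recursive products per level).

Matrix multiplication for 42x42 matrices:

Strassen's algorithm requires power-of-2 dimensions. Pad 42x42 to 64x64 (next power of 2).

Standard algorithm: 42^3 = 74088 multiplications
Strassen's algorithm: 7^(log2(64)) = 7^6 = 117649 multiplications
Difference: 74088 - 117649 = -43561 (Strassen uses MORE here due to padding overhead — for small or just-over-power-of-2 n, padding can outweigh the per-level savings)

Standard: 74088 multiplications (42^3). Strassen: 117649 multiplications (7^6, after padding to 64x64). Strassen reduces 8 recursive multiplications to 7 at each level.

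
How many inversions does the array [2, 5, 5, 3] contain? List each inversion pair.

Finding inversions in [2, 5, 5, 3]:

(1, 3): arr[1]=5 > arr[3]=3
(2, 3): arr[2]=5 > arr[3]=3

Total inversions: 2

The array has 2 inversion(s): (1,3), (2,3). Each pair (i,j) satisfies i < j and arr[i] > arr[j].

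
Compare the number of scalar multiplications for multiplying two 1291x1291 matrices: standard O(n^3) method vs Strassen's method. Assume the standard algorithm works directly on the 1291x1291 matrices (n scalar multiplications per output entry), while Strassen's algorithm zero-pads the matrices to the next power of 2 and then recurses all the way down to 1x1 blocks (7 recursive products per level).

Matrix multiplication for 1291x1291 matrices:

Strassen's algorithm requires power-of-2 dimensions. Pad 1291x1291 to 2048x2048 (next power of 2).

Standard algorithm: 1291^3 = 2151685171 multiplications
Strassen's algorithm: 7^(log2(2048)) = 7^11 = 1977326743 multiplications
Savings: 2151685171 - 1977326743 = 174358428 multiplications

Standard: 2151685171 multiplications (1291^3). Strassen: 1977326743 multiplications (7^11, after padding to 2048x2048). Strassen reduces 8 recursive multiplications to 7 at each level.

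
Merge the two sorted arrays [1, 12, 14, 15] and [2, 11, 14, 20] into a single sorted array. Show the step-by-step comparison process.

Merging process:

Compare 1 vs 2: take 1 from left. Merged: [1]
Compare 12 vs 2: take 2 from right. Merged: [1, 2]
Compare 12 vs 11: take 11 from right. Merged: [1, 2, 11]
Compare 12 vs 14: take 12 from left. Merged: [1, 2, 11, 12]
Compare 14 vs 14: take 14 from left. Merged: [1, 2, 11, 12, 14]
Compare 15 vs 14: take 14 from right. Merged: [1, 2, 11, 12, 14, 14]
Compare 15 vs 20: take 15 from left. Merged: [1, 2, 11, 12, 14, 14, 15]
Append remaining from right: [20]. Merged: [1, 2, 11, 12, 14, 14, 15, 20]

Final merged array: [1, 2, 11, 12, 14, 14, 15, 20]
Total comparisons: 7

The merged array is [1, 2, 11, 12, 14, 14, 15, 20], requiring 7 comparisons. The merge step runs in O(n) time where n is the total number of elements.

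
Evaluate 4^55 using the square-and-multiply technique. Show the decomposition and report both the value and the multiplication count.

Computing 4^55 by squaring (build up from 4^1; each line after the first costs one multiplication):

4^1 = 4
4^2 = (4^1)^2 = 4^2 = 16
4^3 = 4 * 4^2 = 4 * 16 = 64
4^6 = (4^3)^2 = 64^2 = 4096
4^12 = (4^6)^2 = 4096^2 = 16777216
4^13 = 4 * 4^12 = 4 * 16777216 = 67108864
4^26 = (4^13)^2 = 67108864^2 = 4503599627370496
4^27 = 4 * 4^26 = 4 * 4503599627370496 = 18014398509481984
4^54 = (4^27)^2 = 18014398509481984^2 = 324518553658426726783156020576256
4^55 = 4 * 4^54 = 4 * 324518553658426726783156020576256 = 1298074214633706907132624082305024

Result: 1298074214633706907132624082305024
Multiplications needed: 9 (9 lines after 4^1)

4^55 = 1298074214633706907132624082305024. Using exponentiation by squaring, this requires 9 multiplications. The key idea: if the exponent is even, square the half-power; if odd, multiply by the base once.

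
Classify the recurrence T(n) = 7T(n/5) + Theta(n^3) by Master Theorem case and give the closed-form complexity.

Master Theorem for T(n) = 7T(n/5) + O(n^3):

a = 7, b = 5, c = 3
log_b(a) = log_5(7) = 1.2091

Case 3: c = 3 > log_5(7) = 1.2091
T(n) = O(n^3) = O(n^3)

For T(n) = 7T(n/5) + O(n^3): log_5(7) = 1.2091. This is Case 3 of the Master Theorem (c > log_b(a), work dominated by root), giving O(n^3).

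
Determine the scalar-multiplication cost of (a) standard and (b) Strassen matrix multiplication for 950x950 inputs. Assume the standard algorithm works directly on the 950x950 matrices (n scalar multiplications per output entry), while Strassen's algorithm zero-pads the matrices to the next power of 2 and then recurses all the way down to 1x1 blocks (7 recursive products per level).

Matrix multiplication for 950x950 matrices:

Strassen's algorithm requires power-of-2 dimensions. Pad 950x950 to 1024x1024 (next power of 2).

Standard algorithm: 950^3 = 857375000 multiplications
Strassen's algorithm: 7^(log2(1024)) = 7^10 = 282475249 multiplications
Savings: 857375000 - 282475249 = 574899751 multiplications

Standard: 857375000 multiplications (950^3). Strassen: 282475249 multiplications (7^10, after padding to 1024x1024). Strassen reduces 8 recursive multiplications to 7 at each level.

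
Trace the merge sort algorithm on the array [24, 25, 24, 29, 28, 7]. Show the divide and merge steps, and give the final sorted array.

Merge sort trace:

Split: [24, 25, 24, 29, 28, 7] -> [24, 25, 24] and [29, 28, 7]
  Split: [24, 25, 24] -> [24] and [25, 24]
    Split: [25, 24] -> [25] and [24]
    Merge: [25] + [24] -> [24, 25]
  Merge: [24] + [24, 25] -> [24, 24, 25]
  Split: [29, 28, 7] -> [29] and [28, 7]
    Split: [28, 7] -> [28] and [7]
    Merge: [28] + [7] -> [7, 28]
  Merge: [29] + [7, 28] -> [7, 28, 29]
Merge: [24, 24, 25] + [7, 28, 29] -> [7, 24, 24, 25, 28, 29]

Final sorted array: [7, 24, 24, 25, 28, 29]

The merge sort proceeds by recursively splitting the array and merging sorted halves.
After all merges, the sorted array is [7, 24, 24, 25, 28, 29].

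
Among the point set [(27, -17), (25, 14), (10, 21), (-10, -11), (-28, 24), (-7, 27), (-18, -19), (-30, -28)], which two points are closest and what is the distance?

Computing all pairwise distances among 8 points:

d((27, -17), (25, 14)) = 31.0644
d((27, -17), (10, 21)) = 41.6293
d((27, -17), (-10, -11)) = 37.4833
d((27, -17), (-28, 24)) = 68.6003
d((27, -17), (-7, 27)) = 55.6058
d((27, -17), (-18, -19)) = 45.0444
d((27, -17), (-30, -28)) = 58.0517
d((25, 14), (10, 21)) = 16.5529
d((25, 14), (-10, -11)) = 43.0116
d((25, 14), (-28, 24)) = 53.9351
d((25, 14), (-7, 27)) = 34.5398
d((25, 14), (-18, -19)) = 54.2033
d((25, 14), (-30, -28)) = 69.2026
d((10, 21), (-10, -11)) = 37.7359
d((10, 21), (-28, 24)) = 38.1182
d((10, 21), (-7, 27)) = 18.0278
d((10, 21), (-18, -19)) = 48.8262
d((10, 21), (-30, -28)) = 63.2535
d((-10, -11), (-28, 24)) = 39.3573
d((-10, -11), (-7, 27)) = 38.1182
d((-10, -11), (-18, -19)) = 11.3137 <-- minimum
d((-10, -11), (-30, -28)) = 26.2488
d((-28, 24), (-7, 27)) = 21.2132
d((-28, 24), (-18, -19)) = 44.1475
d((-28, 24), (-30, -28)) = 52.0384
d((-7, 27), (-18, -19)) = 47.2969
d((-7, 27), (-30, -28)) = 59.6154
d((-18, -19), (-30, -28)) = 15.0

Closest pair: (-10, -11) and (-18, -19) with distance 11.3137

The closest pair is (-10, -11) and (-18, -19) with Euclidean distance 11.3137. For 8 points, brute-force pairwise comparison is shown above. For large n, the divide-and-conquer algorithm (sort by x, recurse on halves, check the dividing strip) achieves O(n log n).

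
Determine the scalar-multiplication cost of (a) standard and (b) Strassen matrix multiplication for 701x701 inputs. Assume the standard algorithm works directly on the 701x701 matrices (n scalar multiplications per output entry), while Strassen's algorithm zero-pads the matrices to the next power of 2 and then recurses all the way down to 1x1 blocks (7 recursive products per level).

Matrix multiplication for 701x701 matrices:

Strassen's algorithm requires power-of-2 dimensions. Pad 701x701 to 1024x1024 (next power of 2).

Standard algorithm: 701^3 = 344472101 multiplications
Strassen's algorithm: 7^(log2(1024)) = 7^10 = 282475249 multiplications
Savings: 344472101 - 282475249 = 61996852 multiplications

Standard: 344472101 multiplications (701^3). Strassen: 282475249 multiplications (7^10, after padding to 1024x1024). Strassen reduces 8 recursive multiplications to 7 at each level.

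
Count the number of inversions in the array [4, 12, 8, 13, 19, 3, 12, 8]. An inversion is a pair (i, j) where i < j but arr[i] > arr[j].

Finding inversions in [4, 12, 8, 13, 19, 3, 12, 8]:

(0, 5): arr[0]=4 > arr[5]=3
(1, 2): arr[1]=12 > arr[2]=8
(1, 5): arr[1]=12 > arr[5]=3
(1, 7): arr[1]=12 > arr[7]=8
(2, 5): arr[2]=8 > arr[5]=3
(3, 5): arr[3]=13 > arr[5]=3
(3, 6): arr[3]=13 > arr[6]=12
(3, 7): arr[3]=13 > arr[7]=8
(4, 5): arr[4]=19 > arr[5]=3
(4, 6): arr[4]=19 > arr[6]=12
(4, 7): arr[4]=19 > arr[7]=8
(6, 7): arr[6]=12 > arr[7]=8

Total inversions: 12

The array has 12 inversion(s): (0,5), (1,2), (1,5), (1,7), (2,5), (3,5), (3,6), (3,7), (4,5), (4,6), (4,7), (6,7). Each pair (i,j) satisfies i < j and arr[i] > arr[j].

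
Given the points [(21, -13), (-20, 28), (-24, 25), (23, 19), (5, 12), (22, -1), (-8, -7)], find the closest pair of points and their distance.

Computing all pairwise distances among 7 points:

d((21, -13), (-20, 28)) = 57.9828
d((21, -13), (-24, 25)) = 58.8982
d((21, -13), (23, 19)) = 32.0624
d((21, -13), (5, 12)) = 29.6816
d((21, -13), (22, -1)) = 12.0416
d((21, -13), (-8, -7)) = 29.6142
d((-20, 28), (-24, 25)) = 5.0 <-- minimum
d((-20, 28), (23, 19)) = 43.9318
d((-20, 28), (5, 12)) = 29.6816
d((-20, 28), (22, -1)) = 51.0392
d((-20, 28), (-8, -7)) = 37.0
d((-24, 25), (23, 19)) = 47.3814
d((-24, 25), (5, 12)) = 31.7805
d((-24, 25), (22, -1)) = 52.8394
d((-24, 25), (-8, -7)) = 35.7771
d((23, 19), (5, 12)) = 19.3132
d((23, 19), (22, -1)) = 20.025
d((23, 19), (-8, -7)) = 40.4599
d((5, 12), (22, -1)) = 21.4009
d((5, 12), (-8, -7)) = 23.0217
d((22, -1), (-8, -7)) = 30.5941

Closest pair: (-20, 28) and (-24, 25) with distance 5.0

The closest pair is (-20, 28) and (-24, 25) with Euclidean distance 5.0. For 7 points, brute-force pairwise comparison is shown above. For large n, the divide-and-conquer algorithm (sort by x, recurse on halves, check the dividing strip) achieves O(n log n).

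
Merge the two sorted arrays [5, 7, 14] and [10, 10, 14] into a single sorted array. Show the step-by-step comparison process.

Merging process:

Compare 5 vs 10: take 5 from left. Merged: [5]
Compare 7 vs 10: take 7 from left. Merged: [5, 7]
Compare 14 vs 10: take 10 from right. Merged: [5, 7, 10]
Compare 14 vs 10: take 10 from right. Merged: [5, 7, 10, 10]
Compare 14 vs 14: take 14 from left. Merged: [5, 7, 10, 10, 14]
Append remaining from right: [14]. Merged: [5, 7, 10, 10, 14, 14]

Final merged array: [5, 7, 10, 10, 14, 14]
Total comparisons: 5

The merged array is [5, 7, 10, 10, 14, 14], requiring 5 comparisons. The merge step runs in O(n) time where n is the total number of elements.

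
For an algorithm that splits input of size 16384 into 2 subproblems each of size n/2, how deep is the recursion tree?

For divide and conquer with division factor 2:

Problem sizes at each level:
Level 0: 16384
Level 1: 8192
Level 2: 4096
Level 3: 2048
Level 4: 1024
Level 5: 512
Level 6: 256
Level 7: 128
Level 8: 64
Level 9: 32
Level 10: 16
Level 11: 8
Level 12: 4
Level 13: 2
Level 14: 1

The root is level 0 and the size-1 base case is level 14 (the tree spans levels 0 through 14, i.e. 15 levels counting the root), so the depth is the number of divisions: log_2(16384) = 14

The recursion tree depth is log_2(16384) = 14. At each level, the problem size is divided by 2, so it takes 14 divisions to reduce to a base case of size 1. The algorithm makes 2 recursive calls at each level.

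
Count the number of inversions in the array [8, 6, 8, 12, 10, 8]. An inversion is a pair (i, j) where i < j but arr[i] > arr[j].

Finding inversions in [8, 6, 8, 12, 10, 8]:

(0, 1): arr[0]=8 > arr[1]=6
(3, 4): arr[3]=12 > arr[4]=10
(3, 5): arr[3]=12 > arr[5]=8
(4, 5): arr[4]=10 > arr[5]=8

Total inversions: 4

The array has 4 inversion(s): (0,1), (3,4), (3,5), (4,5). Each pair (i,j) satisfies i < j and arr[i] > arr[j].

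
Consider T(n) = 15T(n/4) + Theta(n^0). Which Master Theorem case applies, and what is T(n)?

Master Theorem for T(n) = 15T(n/4) + O(n^0):

a = 15, b = 4, c = 0
log_b(a) = log_4(15) = 1.9534

Case 1: c = 0 < log_4(15) = 1.9534
T(n) = O(n^(log_4 15))

For T(n) = 15T(n/4) + O(n^0): log_4(15) = 1.9534. This is Case 1 of the Master Theorem (c < log_b(a), work dominated by leaves), giving O(n^(log_4 15)).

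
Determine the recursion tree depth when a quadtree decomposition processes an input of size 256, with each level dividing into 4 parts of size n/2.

For divide and conquer with division factor 2:

Problem sizes at each level:
Level 0: 256
Level 1: 128
Level 2: 64
Level 3: 32
Level 4: 16
Level 5: 8
Level 6: 4
Level 7: 2
Level 8: 1

The root is level 0 and the size-1 base case is level 8 (the tree spans levels 0 through 8, i.e. 9 levels counting the root), so the depth is the number of divisions: log_2(256) = 8

The recursion tree depth is log_2(256) = 8. At each level, the problem size is divided by 2, so it takes 8 divisions to reduce to a base case of size 1. The algorithm makes 4 recursive calls at each level.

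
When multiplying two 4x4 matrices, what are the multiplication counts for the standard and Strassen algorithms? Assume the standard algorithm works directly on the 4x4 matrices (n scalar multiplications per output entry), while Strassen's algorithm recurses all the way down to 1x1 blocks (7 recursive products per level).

Matrix multiplication for 4x4 matrices:

Standard algorithm: 4^3 = 64 multiplications
Strassen's algorithm: 7^(log2(4)) = 7^2 = 49 multiplications
Savings: 64 - 49 = 15 multiplications

Standard: 64 multiplications (4^3). Strassen: 49 multiplications (7^2). Strassen reduces 8 recursive multiplications to 7 at each level.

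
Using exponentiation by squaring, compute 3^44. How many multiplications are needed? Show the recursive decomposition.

Computing 3^44 by squaring (build up from 3^1; each line after the first costs one multiplication):

3^1 = 3
3^2 = (3^1)^2 = 3^2 = 9
3^4 = (3^2)^2 = 9^2 = 81
3^5 = 3 * 3^4 = 3 * 81 = 243
3^10 = (3^5)^2 = 243^2 = 59049
3^11 = 3 * 3^10 = 3 * 59049 = 177147
3^22 = (3^11)^2 = 177147^2 = 31381059609
3^44 = (3^22)^2 = 31381059609^2 = 984770902183611232881

Result: 984770902183611232881
Multiplications needed: 7 (7 lines after 3^1)

3^44 = 984770902183611232881. Using exponentiation by squaring, this requires 7 multiplications. The key idea: if the exponent is even, square the half-power; if odd, multiply by the base once.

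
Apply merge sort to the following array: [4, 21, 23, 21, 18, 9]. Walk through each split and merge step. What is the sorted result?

Merge sort trace:

Split: [4, 21, 23, 21, 18, 9] -> [4, 21, 23] and [21, 18, 9]
  Split: [4, 21, 23] -> [4] and [21, 23]
    Split: [21, 23] -> [21] and [23]
    Merge: [21] + [23] -> [21, 23]
  Merge: [4] + [21, 23] -> [4, 21, 23]
  Split: [21, 18, 9] -> [21] and [18, 9]
    Split: [18, 9] -> [18] and [9]
    Merge: [18] + [9] -> [9, 18]
  Merge: [21] + [9, 18] -> [9, 18, 21]
Merge: [4, 21, 23] + [9, 18, 21] -> [4, 9, 18, 21, 21, 23]

Final sorted array: [4, 9, 18, 21, 21, 23]

The merge sort proceeds by recursively splitting the array and merging sorted halves.
After all merges, the sorted array is [4, 9, 18, 21, 21, 23].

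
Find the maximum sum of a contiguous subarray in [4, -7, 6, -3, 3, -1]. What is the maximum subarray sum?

Using Kadane's algorithm on [4, -7, 6, -3, 3, -1]:

Scanning through the array:
Position 1 (value -7): max_ending_here = -3, max_so_far = 4
Position 2 (value 6): max_ending_here = 6, max_so_far = 6
Position 3 (value -3): max_ending_here = 3, max_so_far = 6
Position 4 (value 3): max_ending_here = 6, max_so_far = 6
Position 5 (value -1): max_ending_here = 5, max_so_far = 6

Maximum subarray: [6]
Maximum sum: 6

The maximum subarray is [6] with sum 6. This subarray runs from index 2 to index 2.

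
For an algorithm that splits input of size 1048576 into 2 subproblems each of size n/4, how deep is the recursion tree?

For divide and conquer with division factor 4:

Problem sizes at each level:
Level 0: 1048576
Level 1: 262144
Level 2: 65536
Level 3: 16384
Level 4: 4096
Level 5: 1024
Level 6: 256
Level 7: 64
Level 8: 16
Level 9: 4
Level 10: 1

The root is level 0 and the size-1 base case is level 10 (the tree spans levels 0 through 10, i.e. 11 levels counting the root), so the depth is the number of divisions: log_4(1048576) = 10

The recursion tree depth is log_4(1048576) = 10. At each level, the problem size is divided by 4, so it takes 10 divisions to reduce to a base case of size 1. The algorithm makes 2 recursive calls at each level.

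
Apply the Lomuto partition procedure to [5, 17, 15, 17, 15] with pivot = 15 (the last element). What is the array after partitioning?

Lomuto partition with pivot = 15:

Initial array: [5, 17, 15, 17, 15]

arr[0]=5 <= 15: swap with position 0, array becomes [5, 17, 15, 17, 15]
arr[1]=17 > 15: no swap
arr[2]=15 <= 15: swap with position 1, array becomes [5, 15, 17, 17, 15]
arr[3]=17 > 15: no swap

Place pivot at position 2: [5, 15, 15, 17, 17]
Pivot position: 2

After partitioning with pivot 15, the array becomes [5, 15, 15, 17, 17]. The pivot is placed at index 2. All elements to the left of the pivot are <= 15, and all elements to the right are > 15.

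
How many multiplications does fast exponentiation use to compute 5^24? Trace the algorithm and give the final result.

Computing 5^24 by squaring (build up from 5^1; each line after the first costs one multiplication):

5^1 = 5
5^2 = (5^1)^2 = 5^2 = 25
5^3 = 5 * 5^2 = 5 * 25 = 125
5^6 = (5^3)^2 = 125^2 = 15625
5^12 = (5^6)^2 = 15625^2 = 244140625
5^24 = (5^12)^2 = 244140625^2 = 59604644775390625

Result: 59604644775390625
Multiplications needed: 5 (5 lines after 5^1)

5^24 = 59604644775390625. Using exponentiation by squaring, this requires 5 multiplications. The key idea: if the exponent is even, square the half-power; if odd, multiply by the base once.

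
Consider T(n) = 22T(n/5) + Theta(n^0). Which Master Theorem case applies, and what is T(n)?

Master Theorem for T(n) = 22T(n/5) + O(n^0):

a = 22, b = 5, c = 0
log_b(a) = log_5(22) = 1.9206

Case 1: c = 0 < log_5(22) = 1.9206
T(n) = O(n^(log_5 22))

For T(n) = 22T(n/5) + O(n^0): log_5(22) = 1.9206. This is Case 1 of the Master Theorem (c < log_b(a), work dominated by leaves), giving O(n^(log_5 22)).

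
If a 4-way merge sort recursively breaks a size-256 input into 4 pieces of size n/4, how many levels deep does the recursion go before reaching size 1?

For divide and conquer with division factor 4:

Problem sizes at each level:
Level 0: 256
Level 1: 64
Level 2: 16
Level 3: 4
Level 4: 1

The root is level 0 and the size-1 base case is level 4 (the tree spans levels 0 through 4, i.e. 5 levels counting the root), so the depth is the number of divisions: log_4(256) = 4

The recursion tree depth is log_4(256) = 4. At each level, the problem size is divided by 4, so it takes 4 divisions to reduce to a base case of size 1. The algorithm makes 4 recursive calls at each level.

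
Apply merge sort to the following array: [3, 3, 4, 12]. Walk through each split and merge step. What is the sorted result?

Merge sort trace:

Split: [3, 3, 4, 12] -> [3, 3] and [4, 12]
  Split: [3, 3] -> [3] and [3]
  Merge: [3] + [3] -> [3, 3]
  Split: [4, 12] -> [4] and [12]
  Merge: [4] + [12] -> [4, 12]
Merge: [3, 3] + [4, 12] -> [3, 3, 4, 12]

Final sorted array: [3, 3, 4, 12]

The merge sort proceeds by recursively splitting the array and merging sorted halves.
After all merges, the sorted array is [3, 3, 4, 12].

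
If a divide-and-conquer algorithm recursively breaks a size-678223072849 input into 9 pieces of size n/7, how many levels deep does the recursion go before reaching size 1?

For divide and conquer with division factor 7:

Problem sizes at each level:
Level 0: 678223072849
Level 1: 96889010407
Level 2: 13841287201
Level 3: 1977326743
Level 4: 282475249
Level 5: 40353607
Level 6: 5764801
Level 7: 823543
Level 8: 117649
Level 9: 16807
Level 10: 2401
Level 11: 343
Level 12: 49
Level 13: 7
Level 14: 1

The root is level 0 and the size-1 base case is level 14 (the tree spans levels 0 through 14, i.e. 15 levels counting the root), so the depth is the number of divisions: log_7(678223072849) = 14

The recursion tree depth is log_7(678223072849) = 14. At each level, the problem size is divided by 7, so it takes 14 divisions to reduce to a base case of size 1. The algorithm makes 9 recursive calls at each level.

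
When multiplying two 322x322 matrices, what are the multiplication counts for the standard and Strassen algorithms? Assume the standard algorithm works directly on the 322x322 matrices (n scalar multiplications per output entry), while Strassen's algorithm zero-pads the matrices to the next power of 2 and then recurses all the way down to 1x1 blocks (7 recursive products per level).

Matrix multiplication for 322x322 matrices:

Strassen's algorithm requires power-of-2 dimensions. Pad 322x322 to 512x512 (next power of 2).

Standard algorithm: 322^3 = 33386248 multiplications
Strassen's algorithm: 7^(log2(512)) = 7^9 = 40353607 multiplications
Difference: 33386248 - 40353607 = -6967359 (Strassen uses MORE here due to padding overhead — for small or just-over-power-of-2 n, padding can outweigh the per-level savings)

Standard: 33386248 multiplications (322^3). Strassen: 40353607 multiplications (7^9, after padding to 512x512). Strassen reduces 8 recursive multiplications to 7 at each level.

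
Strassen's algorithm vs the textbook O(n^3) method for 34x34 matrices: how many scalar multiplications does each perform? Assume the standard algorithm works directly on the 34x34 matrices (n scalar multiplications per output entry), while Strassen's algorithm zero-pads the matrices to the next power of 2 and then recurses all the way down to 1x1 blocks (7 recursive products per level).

Matrix multiplication for 34x34 matrices:

Strassen's algorithm requires power-of-2 dimensions. Pad 34x34 to 64x64 (next power of 2).

Standard algorithm: 34^3 = 39304 multiplications
Strassen's algorithm: 7^(log2(64)) = 7^6 = 117649 multiplications
Difference: 39304 - 117649 = -78345 (Strassen uses MORE here due to padding overhead — for small or just-over-power-of-2 n, padding can outweigh the per-level savings)

Standard: 39304 multiplications (34^3). Strassen: 117649 multiplications (7^6, after padding to 64x64). Strassen reduces 8 recursive multiplications to 7 at each level.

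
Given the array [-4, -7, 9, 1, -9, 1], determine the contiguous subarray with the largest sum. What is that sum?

Using Kadane's algorithm on [-4, -7, 9, 1, -9, 1]:

Scanning through the array:
Position 1 (value -7): max_ending_here = -7, max_so_far = -4
Position 2 (value 9): max_ending_here = 9, max_so_far = 9
Position 3 (value 1): max_ending_here = 10, max_so_far = 10
Position 4 (value -9): max_ending_here = 1, max_so_far = 10
Position 5 (value 1): max_ending_here = 2, max_so_far = 10

Maximum subarray: [9, 1]
Maximum sum: 10

The maximum subarray is [9, 1] with sum 10. This subarray runs from index 2 to index 3.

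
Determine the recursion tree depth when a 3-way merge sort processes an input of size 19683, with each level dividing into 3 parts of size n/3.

For divide and conquer with division factor 3:

Problem sizes at each level:
Level 0: 19683
Level 1: 6561
Level 2: 2187
Level 3: 729
Level 4: 243
Level 5: 81
Level 6: 27
Level 7: 9
Level 8: 3
Level 9: 1

The root is level 0 and the size-1 base case is level 9 (the tree spans levels 0 through 9, i.e. 10 levels counting the root), so the depth is the number of divisions: log_3(19683) = 9

The recursion tree depth is log_3(19683) = 9. At each level, the problem size is divided by 3, so it takes 9 divisions to reduce to a base case of size 1. The algorithm makes 3 recursive calls at each level.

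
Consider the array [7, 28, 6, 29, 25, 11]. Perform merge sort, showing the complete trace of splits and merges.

Merge sort trace:

Split: [7, 28, 6, 29, 25, 11] -> [7, 28, 6] and [29, 25, 11]
  Split: [7, 28, 6] -> [7] and [28, 6]
    Split: [28, 6] -> [28] and [6]
    Merge: [28] + [6] -> [6, 28]
  Merge: [7] + [6, 28] -> [6, 7, 28]
  Split: [29, 25, 11] -> [29] and [25, 11]
    Split: [25, 11] -> [25] and [11]
    Merge: [25] + [11] -> [11, 25]
  Merge: [29] + [11, 25] -> [11, 25, 29]
Merge: [6, 7, 28] + [11, 25, 29] -> [6, 7, 11, 25, 28, 29]

Final sorted array: [6, 7, 11, 25, 28, 29]

The merge sort proceeds by recursively splitting the array and merging sorted halves.
After all merges, the sorted array is [6, 7, 11, 25, 28, 29].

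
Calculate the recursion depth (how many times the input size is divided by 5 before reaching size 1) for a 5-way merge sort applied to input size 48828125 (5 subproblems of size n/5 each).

For divide and conquer with division factor 5:

Problem sizes at each level:
Level 0: 48828125
Level 1: 9765625
Level 2: 1953125
Level 3: 390625
Level 4: 78125
Level 5: 15625
Level 6: 3125
Level 7: 625
Level 8: 125
Level 9: 25
Level 10: 5
Level 11: 1

The root is level 0 and the size-1 base case is level 11 (the tree spans levels 0 through 11, i.e. 12 levels counting the root), so the depth is the number of divisions: log_5(48828125) = 11

The recursion tree depth is log_5(48828125) = 11. At each level, the problem size is divided by 5, so it takes 11 divisions to reduce to a base case of size 1. The algorithm makes 5 recursive calls at each level.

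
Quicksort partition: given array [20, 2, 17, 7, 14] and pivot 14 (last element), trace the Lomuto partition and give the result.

Lomuto partition with pivot = 14:

Initial array: [20, 2, 17, 7, 14]

arr[0]=20 > 14: no swap
arr[1]=2 <= 14: swap with position 0, array becomes [2, 20, 17, 7, 14]
arr[2]=17 > 14: no swap
arr[3]=7 <= 14: swap with position 1, array becomes [2, 7, 17, 20, 14]

Place pivot at position 2: [2, 7, 14, 20, 17]
Pivot position: 2

After partitioning with pivot 14, the array becomes [2, 7, 14, 20, 17]. The pivot is placed at index 2. All elements to the left of the pivot are <= 14, and all elements to the right are > 14.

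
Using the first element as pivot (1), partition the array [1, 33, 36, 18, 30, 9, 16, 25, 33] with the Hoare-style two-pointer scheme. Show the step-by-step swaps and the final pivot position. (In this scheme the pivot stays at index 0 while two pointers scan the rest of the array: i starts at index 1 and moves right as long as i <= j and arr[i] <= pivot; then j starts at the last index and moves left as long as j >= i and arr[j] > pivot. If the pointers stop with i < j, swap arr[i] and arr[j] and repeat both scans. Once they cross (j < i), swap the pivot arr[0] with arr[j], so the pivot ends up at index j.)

Hoare-style two-pointer partition with pivot = 1:

Initial array: [1, 33, 36, 18, 30, 9, 16, 25, 33]

Pointers start at i = 1, j = 8.
i ends at 1, j ends at 0: the pointers have crossed (j < i), so scanning stops.

j = 0, so swapping arr[0] with arr[j] leaves the pivot at position 0: [1, 33, 36, 18, 30, 9, 16, 25, 33]
Pivot position: 0

After partitioning with pivot 1, the array becomes [1, 33, 36, 18, 30, 9, 16, 25, 33]. The pivot is placed at index 0. All elements to the left of the pivot are <= 1, and all elements to the right are > 1.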